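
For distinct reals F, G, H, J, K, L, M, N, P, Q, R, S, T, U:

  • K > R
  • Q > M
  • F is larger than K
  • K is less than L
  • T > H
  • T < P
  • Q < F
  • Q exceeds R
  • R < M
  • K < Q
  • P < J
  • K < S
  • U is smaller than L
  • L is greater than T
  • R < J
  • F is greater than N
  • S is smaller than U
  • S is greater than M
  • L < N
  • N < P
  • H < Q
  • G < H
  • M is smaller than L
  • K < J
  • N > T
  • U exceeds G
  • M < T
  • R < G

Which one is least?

R

Chaining upward from R: directly above it, G, M, K, Q, J; then H, S, T, U, L, F; then N, P.
That covers every other element, and nothing is given below R, so R is the least.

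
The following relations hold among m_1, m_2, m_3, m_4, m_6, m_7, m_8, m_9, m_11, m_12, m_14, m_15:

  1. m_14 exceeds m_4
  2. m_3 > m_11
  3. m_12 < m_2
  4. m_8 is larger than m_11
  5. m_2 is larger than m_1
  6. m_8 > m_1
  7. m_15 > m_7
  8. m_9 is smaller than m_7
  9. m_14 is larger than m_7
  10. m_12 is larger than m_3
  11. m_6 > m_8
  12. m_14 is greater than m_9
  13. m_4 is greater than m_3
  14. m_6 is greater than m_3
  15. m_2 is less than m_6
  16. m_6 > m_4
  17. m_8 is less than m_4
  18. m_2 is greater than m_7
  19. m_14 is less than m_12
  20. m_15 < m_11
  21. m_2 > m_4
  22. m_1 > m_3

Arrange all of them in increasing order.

m_9 < m_7 < m_15 < m_11 < m_3 < m_1 < m_8 < m_4 < m_14 < m_12 < m_2 < m_6

The consecutive links are each given: m_9 < m_7; m_7 < m_15; m_15 < m_11; m_11 < m_3; m_3 < m_1; m_1 < m_8; m_8 < m_4; m_4 < m_14; m_14 < m_12; m_12 < m_2; m_2 < m_6.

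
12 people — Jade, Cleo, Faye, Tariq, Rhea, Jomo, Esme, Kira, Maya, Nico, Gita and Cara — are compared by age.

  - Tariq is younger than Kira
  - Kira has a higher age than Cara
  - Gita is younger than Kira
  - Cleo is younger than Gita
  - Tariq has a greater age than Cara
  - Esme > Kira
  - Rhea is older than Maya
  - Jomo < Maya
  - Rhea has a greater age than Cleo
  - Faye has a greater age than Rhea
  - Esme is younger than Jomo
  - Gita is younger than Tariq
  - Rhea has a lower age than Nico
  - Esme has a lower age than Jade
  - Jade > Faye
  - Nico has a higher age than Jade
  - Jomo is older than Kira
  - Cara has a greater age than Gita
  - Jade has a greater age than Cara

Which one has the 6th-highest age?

Jomo

Piecing the relations together gives one ordering: Cleo < Gita < Cara < Tariq < Kira < Esme < Jomo < Maya < Rhea < Faye < Jade < Nico.
Counting 6 from the largest end gives Jomo.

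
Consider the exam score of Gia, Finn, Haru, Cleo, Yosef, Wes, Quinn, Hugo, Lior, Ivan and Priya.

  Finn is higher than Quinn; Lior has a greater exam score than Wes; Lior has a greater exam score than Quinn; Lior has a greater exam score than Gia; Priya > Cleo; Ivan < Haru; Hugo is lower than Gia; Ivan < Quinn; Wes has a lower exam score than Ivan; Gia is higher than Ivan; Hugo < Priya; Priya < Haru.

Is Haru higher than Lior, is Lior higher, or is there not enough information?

undetermined

Following every chain through Lior: below Lior we get Wes, Ivan, Hugo, Gia, Quinn.
Haru is not reached, and no chain runs the other way from Haru to Lior.
So the given relations leave the order of Lior and Haru undetermined.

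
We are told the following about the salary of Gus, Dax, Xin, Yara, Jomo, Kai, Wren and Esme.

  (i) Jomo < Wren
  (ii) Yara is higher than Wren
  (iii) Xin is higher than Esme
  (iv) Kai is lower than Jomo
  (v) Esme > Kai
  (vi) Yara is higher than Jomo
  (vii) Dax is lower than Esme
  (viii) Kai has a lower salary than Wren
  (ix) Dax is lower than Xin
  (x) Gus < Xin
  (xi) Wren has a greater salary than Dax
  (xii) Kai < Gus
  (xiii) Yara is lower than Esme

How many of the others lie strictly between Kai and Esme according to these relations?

3

The relations place Kai below Esme. An element lies strictly between them when it is forced above Kai and also forced below Esme.
Above Kai: {Jomo, Wren, Yara, Gus, Xin}. Below Esme: {Dax, Jomo, Wren, Yara}.
Intersection: {Jomo, Wren, Yara} — 3.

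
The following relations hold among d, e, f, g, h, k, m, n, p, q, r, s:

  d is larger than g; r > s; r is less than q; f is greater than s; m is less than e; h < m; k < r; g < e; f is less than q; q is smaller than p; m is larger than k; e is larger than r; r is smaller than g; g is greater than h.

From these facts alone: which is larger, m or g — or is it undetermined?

undetermined

Following every chain through g: above g we get e, d; below g we get h, k, s, r.
m is not reached, and no chain runs the other way from m to g.
So the given relations leave the order of g and m undetermined.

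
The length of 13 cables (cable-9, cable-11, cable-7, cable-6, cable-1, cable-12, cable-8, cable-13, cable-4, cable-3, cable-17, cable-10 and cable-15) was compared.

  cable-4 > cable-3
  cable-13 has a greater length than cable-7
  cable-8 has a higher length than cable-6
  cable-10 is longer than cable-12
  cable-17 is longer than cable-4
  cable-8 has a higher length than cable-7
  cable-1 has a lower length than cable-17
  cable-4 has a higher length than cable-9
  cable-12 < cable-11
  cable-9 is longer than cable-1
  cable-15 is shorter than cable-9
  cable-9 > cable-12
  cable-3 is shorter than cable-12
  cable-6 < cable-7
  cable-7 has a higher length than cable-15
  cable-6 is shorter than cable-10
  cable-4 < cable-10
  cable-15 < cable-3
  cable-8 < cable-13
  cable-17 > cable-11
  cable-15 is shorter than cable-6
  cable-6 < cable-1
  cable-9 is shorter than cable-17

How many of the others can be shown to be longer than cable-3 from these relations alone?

6

The elements the relations force above cable-3 are cable-12, cable-11, cable-9, cable-4, cable-10, cable-17 — no chain reaches any other.
That is 6.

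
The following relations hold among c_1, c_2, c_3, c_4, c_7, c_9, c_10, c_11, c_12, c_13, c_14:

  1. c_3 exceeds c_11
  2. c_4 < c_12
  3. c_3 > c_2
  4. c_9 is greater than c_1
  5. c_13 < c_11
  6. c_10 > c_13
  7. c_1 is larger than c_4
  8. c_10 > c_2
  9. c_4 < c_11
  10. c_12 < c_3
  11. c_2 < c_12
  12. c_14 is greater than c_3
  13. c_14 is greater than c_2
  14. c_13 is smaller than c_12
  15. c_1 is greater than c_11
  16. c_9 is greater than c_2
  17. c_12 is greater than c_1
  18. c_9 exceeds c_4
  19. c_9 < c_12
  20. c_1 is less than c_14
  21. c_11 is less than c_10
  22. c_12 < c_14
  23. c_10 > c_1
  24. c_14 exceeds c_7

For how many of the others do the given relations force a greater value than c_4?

7

From c_4 the given relations immediately reach c_11, c_1, c_9, c_12.
From those, c_3, c_14, c_10 — 7 in total.
No other element is forced above c_4 by the given relations, so the count is 7.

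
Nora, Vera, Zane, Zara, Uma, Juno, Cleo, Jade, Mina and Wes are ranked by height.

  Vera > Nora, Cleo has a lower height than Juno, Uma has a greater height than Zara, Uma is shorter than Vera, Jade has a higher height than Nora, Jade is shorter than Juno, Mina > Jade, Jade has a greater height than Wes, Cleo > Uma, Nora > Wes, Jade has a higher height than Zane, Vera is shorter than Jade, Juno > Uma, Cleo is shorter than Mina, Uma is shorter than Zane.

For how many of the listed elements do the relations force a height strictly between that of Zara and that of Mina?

The relations place Zara below Mina. An element lies strictly between them when it is forced above Zara and also forced below Mina.
Above Zara: {Uma, Zane, Vera, Cleo, Jade, Juno}. Below Mina: {Uma, Wes, Nora, Zane, Vera, Cleo, Jade}.
Intersection: {Uma, Zane, Vera, Cleo, Jade} — 5.

5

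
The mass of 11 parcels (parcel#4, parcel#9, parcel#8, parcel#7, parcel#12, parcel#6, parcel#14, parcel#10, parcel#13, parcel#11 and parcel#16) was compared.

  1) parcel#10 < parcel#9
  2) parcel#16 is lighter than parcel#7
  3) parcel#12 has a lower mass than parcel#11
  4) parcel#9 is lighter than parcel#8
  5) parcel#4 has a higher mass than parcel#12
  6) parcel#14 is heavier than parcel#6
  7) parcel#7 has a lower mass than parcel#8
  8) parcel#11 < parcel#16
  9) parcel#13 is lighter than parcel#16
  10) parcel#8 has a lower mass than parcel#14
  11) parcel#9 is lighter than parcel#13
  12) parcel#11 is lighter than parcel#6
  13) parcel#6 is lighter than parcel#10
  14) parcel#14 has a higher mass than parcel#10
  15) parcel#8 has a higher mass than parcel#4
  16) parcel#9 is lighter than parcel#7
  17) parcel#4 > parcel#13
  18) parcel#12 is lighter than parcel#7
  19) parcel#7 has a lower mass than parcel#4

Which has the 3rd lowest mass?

parcel#6

Piecing the relations together gives one ordering: parcel#12 < parcel#11 < parcel#6 < parcel#10 < parcel#9 < parcel#13 < parcel#16 < parcel#7 < parcel#4 < parcel#8 < parcel#14.
Counting 3 from the smallest end gives parcel#6.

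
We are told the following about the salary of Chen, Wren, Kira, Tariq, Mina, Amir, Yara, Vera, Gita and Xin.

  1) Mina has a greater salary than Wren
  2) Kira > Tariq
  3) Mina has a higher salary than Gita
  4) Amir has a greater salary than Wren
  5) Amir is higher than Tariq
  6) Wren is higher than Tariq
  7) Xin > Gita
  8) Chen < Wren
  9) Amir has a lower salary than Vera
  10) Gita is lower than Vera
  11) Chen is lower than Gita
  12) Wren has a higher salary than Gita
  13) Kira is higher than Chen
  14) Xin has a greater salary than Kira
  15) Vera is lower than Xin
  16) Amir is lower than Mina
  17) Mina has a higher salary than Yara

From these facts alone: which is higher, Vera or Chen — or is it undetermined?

Vera

Link the given pairs in sequence: Chen < Gita; Gita < Wren; Wren < Amir; Amir < Vera.
Together: Chen < Gita < Wren < Amir < Vera.
So Vera is higher.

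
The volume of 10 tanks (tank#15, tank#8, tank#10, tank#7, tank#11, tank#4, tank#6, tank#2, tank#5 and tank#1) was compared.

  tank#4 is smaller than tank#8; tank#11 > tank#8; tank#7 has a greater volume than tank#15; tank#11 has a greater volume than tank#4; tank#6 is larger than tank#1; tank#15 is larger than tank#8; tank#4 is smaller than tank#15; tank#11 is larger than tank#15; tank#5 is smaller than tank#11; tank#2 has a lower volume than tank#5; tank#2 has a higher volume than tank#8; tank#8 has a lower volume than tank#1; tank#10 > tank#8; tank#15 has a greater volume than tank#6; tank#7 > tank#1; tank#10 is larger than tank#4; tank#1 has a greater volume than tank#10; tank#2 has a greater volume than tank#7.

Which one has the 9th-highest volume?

The consecutive relations fix a unique order: tank#4 < tank#8 < tank#10 < tank#1 < tank#6 < tank#15 < tank#7 < tank#2 < tank#5 < tank#11.
Counting 9 from the largest end gives tank#8.

tank#8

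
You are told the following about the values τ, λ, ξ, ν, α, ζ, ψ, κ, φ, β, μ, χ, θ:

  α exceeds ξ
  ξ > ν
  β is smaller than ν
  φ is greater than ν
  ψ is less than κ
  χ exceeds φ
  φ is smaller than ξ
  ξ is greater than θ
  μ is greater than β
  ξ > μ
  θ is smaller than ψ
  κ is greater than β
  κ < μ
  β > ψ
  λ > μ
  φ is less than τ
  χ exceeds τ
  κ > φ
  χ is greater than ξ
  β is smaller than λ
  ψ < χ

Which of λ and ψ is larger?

ψ < β and β < ν give ψ < ν.
Then ν < φ extends the chain to φ.
Then φ < κ extends the chain to κ.
With κ < μ: ψ < β < ν < φ < κ < μ.
Then μ < λ extends the chain to λ.
So ψ < λ; λ is the larger of the two.

λ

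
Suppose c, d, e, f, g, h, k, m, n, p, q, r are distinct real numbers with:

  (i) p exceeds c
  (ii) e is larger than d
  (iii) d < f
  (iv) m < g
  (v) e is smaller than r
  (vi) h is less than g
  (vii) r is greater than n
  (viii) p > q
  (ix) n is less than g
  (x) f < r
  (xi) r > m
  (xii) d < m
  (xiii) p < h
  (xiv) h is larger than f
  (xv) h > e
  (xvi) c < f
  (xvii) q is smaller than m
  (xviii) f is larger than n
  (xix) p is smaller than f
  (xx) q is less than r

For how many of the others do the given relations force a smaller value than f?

Directly below f: d, c, n, p.
One step further: q (5 so far).
No other element is forced below f by the given relations, so the count is 5.

5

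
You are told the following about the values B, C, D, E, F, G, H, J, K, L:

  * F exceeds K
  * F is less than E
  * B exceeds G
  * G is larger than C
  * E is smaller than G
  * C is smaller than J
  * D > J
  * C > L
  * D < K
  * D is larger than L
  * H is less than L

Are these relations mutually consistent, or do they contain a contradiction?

Every relation is compatible with H < L < C < J < D < K < F < E < G < B; the set is consistent.

consistent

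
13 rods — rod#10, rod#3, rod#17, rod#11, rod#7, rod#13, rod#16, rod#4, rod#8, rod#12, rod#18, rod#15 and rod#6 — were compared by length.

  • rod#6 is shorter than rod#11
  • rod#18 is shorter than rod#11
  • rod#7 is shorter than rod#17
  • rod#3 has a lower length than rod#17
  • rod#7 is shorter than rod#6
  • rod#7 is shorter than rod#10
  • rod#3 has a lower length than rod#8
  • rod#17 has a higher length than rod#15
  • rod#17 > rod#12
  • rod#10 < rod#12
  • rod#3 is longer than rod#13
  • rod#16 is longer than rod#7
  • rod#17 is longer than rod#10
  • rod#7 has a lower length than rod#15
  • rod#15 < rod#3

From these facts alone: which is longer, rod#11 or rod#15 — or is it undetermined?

Following every chain through rod#15: above rod#15 we get rod#3, rod#8, rod#17; below rod#15 we get rod#7.
rod#11 is not reached, and no chain runs the other way from rod#11 to rod#15.
So the given relations leave the order of rod#15 and rod#11 undetermined.

undetermined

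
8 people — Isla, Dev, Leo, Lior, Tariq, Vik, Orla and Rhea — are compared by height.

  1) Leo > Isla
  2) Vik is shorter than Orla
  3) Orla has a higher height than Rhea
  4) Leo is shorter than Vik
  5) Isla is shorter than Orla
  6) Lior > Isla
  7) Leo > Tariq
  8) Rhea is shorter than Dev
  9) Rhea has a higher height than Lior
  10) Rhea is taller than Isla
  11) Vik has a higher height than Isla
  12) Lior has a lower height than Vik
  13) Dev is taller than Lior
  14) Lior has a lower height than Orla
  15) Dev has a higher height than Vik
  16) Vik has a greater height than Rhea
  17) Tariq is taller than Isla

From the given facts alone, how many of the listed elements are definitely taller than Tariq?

The elements the relations force above Tariq are Leo, Vik, Dev, Orla — no chain reaches any other.
That is 4.

4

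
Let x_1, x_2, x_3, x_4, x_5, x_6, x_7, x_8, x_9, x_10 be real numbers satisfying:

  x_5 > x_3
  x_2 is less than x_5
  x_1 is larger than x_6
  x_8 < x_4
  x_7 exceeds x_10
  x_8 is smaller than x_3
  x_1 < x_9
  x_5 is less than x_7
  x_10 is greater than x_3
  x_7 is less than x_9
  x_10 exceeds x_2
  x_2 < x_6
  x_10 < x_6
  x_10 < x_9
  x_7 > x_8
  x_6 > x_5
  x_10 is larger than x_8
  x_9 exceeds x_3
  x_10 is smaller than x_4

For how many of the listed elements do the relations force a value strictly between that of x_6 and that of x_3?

The relations place x_3 below x_6. An element lies strictly between them when it is forced above x_3 and also forced below x_6.
Above x_3: {x_5, x_10, x_7, x_1, x_9, x_4}. Below x_6: {x_8, x_2, x_5, x_10}.
Intersection: {x_5, x_10} — 2.

2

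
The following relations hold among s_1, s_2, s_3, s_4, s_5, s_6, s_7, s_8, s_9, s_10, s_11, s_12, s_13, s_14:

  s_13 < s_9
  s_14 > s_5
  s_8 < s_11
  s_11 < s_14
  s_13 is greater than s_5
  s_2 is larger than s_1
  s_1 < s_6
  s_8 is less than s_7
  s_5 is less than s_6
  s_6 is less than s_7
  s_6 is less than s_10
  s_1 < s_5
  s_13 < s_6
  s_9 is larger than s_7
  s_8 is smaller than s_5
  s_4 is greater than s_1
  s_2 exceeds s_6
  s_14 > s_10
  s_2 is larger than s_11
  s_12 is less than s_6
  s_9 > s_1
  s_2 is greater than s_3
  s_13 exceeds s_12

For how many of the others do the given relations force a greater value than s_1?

The elements the relations force above s_1 are s_5, s_13, s_6, s_7, s_2, s_10, s_14, s_4, s_9 — no chain reaches any other.
That is 9.

9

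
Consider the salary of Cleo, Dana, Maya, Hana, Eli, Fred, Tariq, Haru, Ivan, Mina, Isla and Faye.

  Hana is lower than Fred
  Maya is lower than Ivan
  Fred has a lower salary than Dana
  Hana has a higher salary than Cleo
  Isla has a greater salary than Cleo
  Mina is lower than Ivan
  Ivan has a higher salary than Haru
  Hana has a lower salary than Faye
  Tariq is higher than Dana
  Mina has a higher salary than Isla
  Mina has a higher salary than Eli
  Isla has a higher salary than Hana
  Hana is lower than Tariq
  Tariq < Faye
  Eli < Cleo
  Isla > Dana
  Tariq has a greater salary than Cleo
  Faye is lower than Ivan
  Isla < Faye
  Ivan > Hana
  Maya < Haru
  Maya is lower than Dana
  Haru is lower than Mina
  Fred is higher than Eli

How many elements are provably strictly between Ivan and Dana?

4

The relations place Dana below Ivan. An element lies strictly between them when it is forced above Dana and also forced below Ivan.
Above Dana: {Isla, Tariq, Faye, Mina}. Below Ivan: {Eli, Cleo, Maya, Hana, Fred, Isla, Tariq, Haru, Faye, Mina}.
Intersection: {Isla, Tariq, Faye, Mina} — 4.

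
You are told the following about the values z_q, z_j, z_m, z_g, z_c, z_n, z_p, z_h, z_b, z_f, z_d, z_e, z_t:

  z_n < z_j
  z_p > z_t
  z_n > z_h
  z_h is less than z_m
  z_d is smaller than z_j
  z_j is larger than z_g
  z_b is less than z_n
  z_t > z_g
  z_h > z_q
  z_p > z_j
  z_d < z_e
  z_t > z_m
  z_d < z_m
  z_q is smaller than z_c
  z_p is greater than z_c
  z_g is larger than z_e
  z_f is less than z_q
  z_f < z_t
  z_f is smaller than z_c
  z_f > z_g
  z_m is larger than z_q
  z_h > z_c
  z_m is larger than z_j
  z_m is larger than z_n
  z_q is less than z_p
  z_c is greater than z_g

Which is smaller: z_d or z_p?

z_d

z_d < z_e and z_e < z_g give z_d < z_g.
With z_g < z_f: z_d < z_e < z_g < z_f.
With z_f < z_q: z_d < z_e < z_g < z_f < z_q.
Then z_q < z_c extends the chain to z_c.
Then z_c < z_h extends the chain to z_h.
Then z_h < z_n extends the chain to z_n.
With z_n < z_j: z_d < z_e < z_g < z_f < z_q < z_c < z_h < z_n < z_j.
With z_j < z_m: z_d < z_e < z_g < z_f < z_q < z_c < z_h < z_n < z_j < z_m.
With z_m < z_t: z_d < z_e < z_g < z_f < z_q < z_c < z_h < z_n < z_j < z_m < z_t.
With z_t < z_p: z_d < z_e < z_g < z_f < z_q < z_c < z_h < z_n < z_j < z_m < z_t < z_p.
So z_d < z_p; z_d is the smaller of the two.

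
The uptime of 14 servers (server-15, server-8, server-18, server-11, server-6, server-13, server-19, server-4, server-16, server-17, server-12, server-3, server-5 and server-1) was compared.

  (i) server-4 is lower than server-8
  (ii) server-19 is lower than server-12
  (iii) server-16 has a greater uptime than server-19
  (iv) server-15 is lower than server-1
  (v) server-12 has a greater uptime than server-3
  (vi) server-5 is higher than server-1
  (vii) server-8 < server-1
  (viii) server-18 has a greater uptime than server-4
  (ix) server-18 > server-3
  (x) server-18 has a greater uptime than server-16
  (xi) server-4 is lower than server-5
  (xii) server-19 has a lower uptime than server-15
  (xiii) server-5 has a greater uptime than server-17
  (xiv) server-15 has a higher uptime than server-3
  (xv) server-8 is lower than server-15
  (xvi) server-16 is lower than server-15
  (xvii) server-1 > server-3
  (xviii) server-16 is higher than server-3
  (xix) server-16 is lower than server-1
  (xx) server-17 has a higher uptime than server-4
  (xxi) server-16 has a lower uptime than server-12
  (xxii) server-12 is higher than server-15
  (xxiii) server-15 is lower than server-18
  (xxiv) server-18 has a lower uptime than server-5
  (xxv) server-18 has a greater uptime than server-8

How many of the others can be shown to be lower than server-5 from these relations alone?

9

The elements the relations force below server-5 are server-4, server-17, server-8, server-19, server-3, server-16, server-15, server-18, server-1 — no chain reaches any other.
That is 9.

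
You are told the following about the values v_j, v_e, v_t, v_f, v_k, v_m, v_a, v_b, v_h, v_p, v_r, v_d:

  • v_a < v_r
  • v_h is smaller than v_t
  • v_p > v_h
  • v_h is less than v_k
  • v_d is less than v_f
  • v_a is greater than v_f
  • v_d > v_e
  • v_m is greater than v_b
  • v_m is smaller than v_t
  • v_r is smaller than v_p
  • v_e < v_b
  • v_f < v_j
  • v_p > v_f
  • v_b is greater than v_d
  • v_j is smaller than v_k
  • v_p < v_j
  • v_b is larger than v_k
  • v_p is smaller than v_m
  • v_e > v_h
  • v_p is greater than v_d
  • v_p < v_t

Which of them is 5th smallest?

v_a

The consecutive relations fix a unique order: v_h < v_e < v_d < v_f < v_a < v_r < v_p < v_j < v_k < v_b < v_m < v_t.
The 5th smallest is v_a.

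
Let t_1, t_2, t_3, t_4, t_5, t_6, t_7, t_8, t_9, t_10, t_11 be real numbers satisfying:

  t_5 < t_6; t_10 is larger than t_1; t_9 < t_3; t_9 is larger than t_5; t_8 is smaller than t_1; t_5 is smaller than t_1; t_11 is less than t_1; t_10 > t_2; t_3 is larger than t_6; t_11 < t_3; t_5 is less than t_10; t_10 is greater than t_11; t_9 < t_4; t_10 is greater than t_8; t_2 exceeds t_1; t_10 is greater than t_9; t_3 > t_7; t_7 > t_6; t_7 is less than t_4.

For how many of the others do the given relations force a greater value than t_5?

8

The elements the relations force above t_5 are t_9, t_6, t_7, t_4, t_3, t_1, t_2, t_10 — no chain reaches any other.
That is 8.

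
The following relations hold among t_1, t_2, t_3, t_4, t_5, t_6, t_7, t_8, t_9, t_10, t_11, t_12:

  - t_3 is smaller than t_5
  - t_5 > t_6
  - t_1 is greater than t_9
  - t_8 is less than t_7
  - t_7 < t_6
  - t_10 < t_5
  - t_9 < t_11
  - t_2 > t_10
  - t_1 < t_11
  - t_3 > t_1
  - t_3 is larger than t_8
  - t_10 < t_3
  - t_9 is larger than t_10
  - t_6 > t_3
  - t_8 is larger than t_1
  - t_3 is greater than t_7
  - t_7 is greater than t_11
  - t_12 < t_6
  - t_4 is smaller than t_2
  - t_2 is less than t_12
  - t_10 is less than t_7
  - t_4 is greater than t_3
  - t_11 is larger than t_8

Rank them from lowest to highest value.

Nothing is placed below t_10, so it is least; from there t_10 < t_9; t_9 < t_1; t_1 < t_8; t_8 < t_11; t_11 < t_7; t_7 < t_3; t_3 < t_4; t_4 < t_2; t_2 < t_12; t_12 < t_6; t_6 < t_5, each given directly.

t_10 < t_9 < t_1 < t_8 < t_11 < t_7 < t_3 < t_4 < t_2 < t_12 < t_6 < t_5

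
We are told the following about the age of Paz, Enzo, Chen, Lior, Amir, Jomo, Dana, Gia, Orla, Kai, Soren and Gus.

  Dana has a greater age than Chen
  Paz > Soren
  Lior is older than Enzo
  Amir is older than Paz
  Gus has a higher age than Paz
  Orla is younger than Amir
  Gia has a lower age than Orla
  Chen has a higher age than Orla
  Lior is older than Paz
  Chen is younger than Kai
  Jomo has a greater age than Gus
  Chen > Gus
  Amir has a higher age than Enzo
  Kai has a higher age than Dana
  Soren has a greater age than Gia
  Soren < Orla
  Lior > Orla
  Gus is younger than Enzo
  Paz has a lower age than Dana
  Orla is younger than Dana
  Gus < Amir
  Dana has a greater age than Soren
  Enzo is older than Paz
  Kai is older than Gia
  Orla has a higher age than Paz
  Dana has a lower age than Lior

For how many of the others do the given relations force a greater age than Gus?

7

The elements the relations force above Gus are Enzo, Chen, Dana, Jomo, Amir, Lior, Kai — no chain reaches any other.
That is 7.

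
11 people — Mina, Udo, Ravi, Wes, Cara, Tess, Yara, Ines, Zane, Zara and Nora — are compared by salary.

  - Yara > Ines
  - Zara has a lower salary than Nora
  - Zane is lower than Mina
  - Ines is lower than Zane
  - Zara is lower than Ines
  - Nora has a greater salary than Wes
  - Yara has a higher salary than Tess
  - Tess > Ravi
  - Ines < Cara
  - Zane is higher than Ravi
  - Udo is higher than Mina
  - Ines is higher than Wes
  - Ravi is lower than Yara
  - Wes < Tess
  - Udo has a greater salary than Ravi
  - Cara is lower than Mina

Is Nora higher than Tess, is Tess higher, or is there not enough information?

Following every chain through Nora: below Nora we get Zara, Wes.
Tess is not reached, and no chain runs the other way from Tess to Nora.
So the given relations leave the order of Nora and Tess undetermined.

undetermined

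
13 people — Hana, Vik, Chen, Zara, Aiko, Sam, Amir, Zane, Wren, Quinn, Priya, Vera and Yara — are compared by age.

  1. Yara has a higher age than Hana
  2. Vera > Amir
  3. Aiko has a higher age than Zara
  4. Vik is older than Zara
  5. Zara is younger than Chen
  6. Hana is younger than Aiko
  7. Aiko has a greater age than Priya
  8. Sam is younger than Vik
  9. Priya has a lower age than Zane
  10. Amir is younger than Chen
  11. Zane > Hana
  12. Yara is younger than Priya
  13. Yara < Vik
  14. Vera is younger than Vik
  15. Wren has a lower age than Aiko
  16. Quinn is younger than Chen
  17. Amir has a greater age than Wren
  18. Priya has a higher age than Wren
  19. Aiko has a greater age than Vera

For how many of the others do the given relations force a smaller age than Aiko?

From Aiko the given relations immediately reach Zara, Wren, Hana, Priya, Vera.
From those, Yara, Amir — 7 in total.
Nothing else is reachable below Aiko; 7 in all.

7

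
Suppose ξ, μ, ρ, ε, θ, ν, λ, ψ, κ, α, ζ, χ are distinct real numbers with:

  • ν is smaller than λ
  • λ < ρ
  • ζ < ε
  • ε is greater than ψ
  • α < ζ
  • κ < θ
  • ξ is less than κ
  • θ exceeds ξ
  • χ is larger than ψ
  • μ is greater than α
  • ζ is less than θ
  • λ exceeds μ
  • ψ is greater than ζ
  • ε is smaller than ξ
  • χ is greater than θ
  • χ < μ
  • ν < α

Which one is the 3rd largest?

The consecutive relations fix a unique order: ν < α < ζ < ψ < ε < ξ < κ < θ < χ < μ < λ < ρ.
Counting 3 from the largest end gives μ.

μ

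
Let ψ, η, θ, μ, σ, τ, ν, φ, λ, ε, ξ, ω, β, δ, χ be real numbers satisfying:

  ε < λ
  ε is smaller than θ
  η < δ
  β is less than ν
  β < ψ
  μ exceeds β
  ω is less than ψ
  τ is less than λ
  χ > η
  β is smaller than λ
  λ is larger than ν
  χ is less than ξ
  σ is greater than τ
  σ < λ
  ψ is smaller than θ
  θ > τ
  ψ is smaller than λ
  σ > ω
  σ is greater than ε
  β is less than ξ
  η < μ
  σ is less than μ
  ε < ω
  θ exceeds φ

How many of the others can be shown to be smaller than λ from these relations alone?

From λ the given relations immediately reach ε, β, ν, τ, σ, ψ.
From those, ω — 7 in total.
Nothing else is reachable below λ; 7 in all.

7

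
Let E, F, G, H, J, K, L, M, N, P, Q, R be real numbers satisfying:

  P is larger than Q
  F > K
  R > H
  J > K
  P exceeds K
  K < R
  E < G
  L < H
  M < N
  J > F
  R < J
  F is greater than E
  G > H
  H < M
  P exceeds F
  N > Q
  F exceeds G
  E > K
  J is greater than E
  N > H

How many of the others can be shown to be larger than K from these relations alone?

6

Directly above K: R, E, F, P, J.
One step further: G (6 so far).
Nothing else is reachable above K; 6 in all.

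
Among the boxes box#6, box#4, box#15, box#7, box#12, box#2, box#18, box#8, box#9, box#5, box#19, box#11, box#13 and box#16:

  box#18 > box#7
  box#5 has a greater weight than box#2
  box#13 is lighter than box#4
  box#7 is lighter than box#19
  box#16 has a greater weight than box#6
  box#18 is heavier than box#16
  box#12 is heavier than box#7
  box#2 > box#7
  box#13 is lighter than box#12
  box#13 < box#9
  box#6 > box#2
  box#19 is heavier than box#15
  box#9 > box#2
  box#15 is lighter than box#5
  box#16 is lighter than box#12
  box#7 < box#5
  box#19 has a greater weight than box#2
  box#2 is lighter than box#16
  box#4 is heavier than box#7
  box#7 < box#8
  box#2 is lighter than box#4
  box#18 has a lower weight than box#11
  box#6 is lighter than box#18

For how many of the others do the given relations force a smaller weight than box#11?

5

Directly below box#11: box#18.
One step further: box#7, box#6, box#16 (4 so far).
One step further: box#2 (5 so far).
Nothing else is reachable below box#11; 5 in all.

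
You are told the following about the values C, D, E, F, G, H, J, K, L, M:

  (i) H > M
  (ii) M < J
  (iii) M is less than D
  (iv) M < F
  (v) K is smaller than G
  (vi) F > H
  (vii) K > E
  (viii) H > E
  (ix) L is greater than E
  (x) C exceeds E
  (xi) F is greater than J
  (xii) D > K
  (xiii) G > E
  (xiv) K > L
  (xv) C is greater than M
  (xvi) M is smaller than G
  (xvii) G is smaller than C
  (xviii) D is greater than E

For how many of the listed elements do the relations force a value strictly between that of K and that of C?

1

The relations place K below C. An element lies strictly between them when it is forced above K and also forced below C.
Above K: {G, D}. Below C: {E, M, L, G}.
Intersection: {G} — 1.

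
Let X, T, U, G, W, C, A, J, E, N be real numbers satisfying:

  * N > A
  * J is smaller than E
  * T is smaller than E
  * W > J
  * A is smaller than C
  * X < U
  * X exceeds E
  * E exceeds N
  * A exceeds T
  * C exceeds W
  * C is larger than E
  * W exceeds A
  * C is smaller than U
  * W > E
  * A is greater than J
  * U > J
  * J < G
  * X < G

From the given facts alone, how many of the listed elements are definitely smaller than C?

From C the given relations immediately reach A, E, W.
From those, J, T, N — 6 in total.
No other element is forced below C by the given relations, so the count is 6.

6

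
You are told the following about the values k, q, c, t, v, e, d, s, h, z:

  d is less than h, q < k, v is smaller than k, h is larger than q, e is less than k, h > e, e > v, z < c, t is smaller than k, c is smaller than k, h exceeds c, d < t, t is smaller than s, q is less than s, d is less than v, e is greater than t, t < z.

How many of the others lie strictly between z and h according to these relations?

1

Chaining upward from z reaches: c, k.
Chaining downward from h reaches: d, t, v, c, q, e.
Strictly between z and h are those in both lists: c — 1 element.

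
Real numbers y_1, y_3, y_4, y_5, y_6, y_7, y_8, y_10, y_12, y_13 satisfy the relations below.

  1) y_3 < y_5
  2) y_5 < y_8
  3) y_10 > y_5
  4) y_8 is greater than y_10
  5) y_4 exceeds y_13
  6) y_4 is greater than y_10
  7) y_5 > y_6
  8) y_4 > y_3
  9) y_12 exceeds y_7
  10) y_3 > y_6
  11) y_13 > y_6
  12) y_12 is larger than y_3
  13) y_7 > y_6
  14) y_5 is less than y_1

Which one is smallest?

Chaining upward from y_6: directly above it, y_3, y_7, y_5, y_13; then y_1, y_10, y_8, y_4, y_12.
That covers every other element, and nothing is given below y_6, so y_6 is the smallest.

y_6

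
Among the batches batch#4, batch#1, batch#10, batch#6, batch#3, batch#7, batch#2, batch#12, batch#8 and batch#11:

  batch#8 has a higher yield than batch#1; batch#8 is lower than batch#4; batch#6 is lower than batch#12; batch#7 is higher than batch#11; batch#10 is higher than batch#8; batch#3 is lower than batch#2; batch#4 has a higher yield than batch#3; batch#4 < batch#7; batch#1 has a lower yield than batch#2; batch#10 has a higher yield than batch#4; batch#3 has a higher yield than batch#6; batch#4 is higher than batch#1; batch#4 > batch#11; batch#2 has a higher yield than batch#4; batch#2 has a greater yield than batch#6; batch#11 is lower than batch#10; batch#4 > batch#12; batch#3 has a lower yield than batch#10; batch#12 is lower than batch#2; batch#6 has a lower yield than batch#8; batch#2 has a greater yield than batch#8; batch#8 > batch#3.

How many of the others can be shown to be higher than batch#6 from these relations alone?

7

Directly above batch#6: batch#3, batch#8, batch#12, batch#2.
One step further: batch#4, batch#10 (6 so far).
One step further: batch#7 (7 so far).
No other element is forced above batch#6 by the given relations, so the count is 7.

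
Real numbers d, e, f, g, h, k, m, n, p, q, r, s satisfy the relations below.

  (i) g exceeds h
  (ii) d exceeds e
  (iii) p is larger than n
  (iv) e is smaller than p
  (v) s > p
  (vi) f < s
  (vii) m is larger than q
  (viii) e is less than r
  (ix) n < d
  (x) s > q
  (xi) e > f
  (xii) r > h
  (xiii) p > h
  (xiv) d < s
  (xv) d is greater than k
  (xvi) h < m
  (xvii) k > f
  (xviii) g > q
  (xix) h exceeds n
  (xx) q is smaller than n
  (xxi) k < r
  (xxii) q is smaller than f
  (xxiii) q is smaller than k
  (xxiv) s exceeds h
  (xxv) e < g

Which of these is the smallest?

q

Chaining upward from q: directly above it, f, n, k, m, g, s; then e, h, p, d, r.
That covers every other element, and nothing is given below q, so q is the smallest.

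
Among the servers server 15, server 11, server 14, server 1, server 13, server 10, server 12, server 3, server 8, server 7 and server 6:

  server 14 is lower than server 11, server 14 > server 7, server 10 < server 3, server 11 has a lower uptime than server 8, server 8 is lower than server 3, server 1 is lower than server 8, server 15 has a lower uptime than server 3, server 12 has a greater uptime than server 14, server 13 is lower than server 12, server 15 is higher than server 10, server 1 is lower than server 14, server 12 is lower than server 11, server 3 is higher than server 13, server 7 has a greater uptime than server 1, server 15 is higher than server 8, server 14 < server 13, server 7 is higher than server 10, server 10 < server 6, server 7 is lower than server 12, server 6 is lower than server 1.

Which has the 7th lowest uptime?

The consecutive relations fix a unique order: server 10 < server 6 < server 1 < server 7 < server 14 < server 13 < server 12 < server 11 < server 8 < server 15 < server 3.
Counting 7 from the smallest end gives server 12.

server 12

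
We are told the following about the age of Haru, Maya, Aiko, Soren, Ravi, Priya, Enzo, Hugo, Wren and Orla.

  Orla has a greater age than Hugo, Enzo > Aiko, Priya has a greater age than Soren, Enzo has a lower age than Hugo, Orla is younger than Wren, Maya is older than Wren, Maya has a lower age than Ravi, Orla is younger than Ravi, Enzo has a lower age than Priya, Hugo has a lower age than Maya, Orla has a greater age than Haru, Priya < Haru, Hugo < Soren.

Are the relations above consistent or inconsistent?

consistent

Every relation is compatible with Aiko < Enzo < Hugo < Soren < Priya < Haru < Orla < Wren < Maya < Ravi; the set is consistent.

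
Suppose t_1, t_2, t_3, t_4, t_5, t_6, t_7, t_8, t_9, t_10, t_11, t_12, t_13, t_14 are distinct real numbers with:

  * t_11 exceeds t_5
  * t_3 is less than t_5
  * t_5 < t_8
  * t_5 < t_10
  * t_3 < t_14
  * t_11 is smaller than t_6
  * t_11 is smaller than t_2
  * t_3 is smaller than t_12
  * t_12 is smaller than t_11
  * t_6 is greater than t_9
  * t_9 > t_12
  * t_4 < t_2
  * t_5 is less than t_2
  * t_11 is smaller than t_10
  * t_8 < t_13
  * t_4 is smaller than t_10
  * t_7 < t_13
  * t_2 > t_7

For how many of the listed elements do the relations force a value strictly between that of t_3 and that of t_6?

4

Chaining upward from t_3 reaches: t_12, t_5, t_9, t_8, t_14, t_11, t_13, t_10, t_2.
Chaining downward from t_6 reaches: t_12, t_5, t_9, t_11.
Strictly between t_3 and t_6 are those in both lists: t_12, t_5, t_9, t_11 — 4 elements.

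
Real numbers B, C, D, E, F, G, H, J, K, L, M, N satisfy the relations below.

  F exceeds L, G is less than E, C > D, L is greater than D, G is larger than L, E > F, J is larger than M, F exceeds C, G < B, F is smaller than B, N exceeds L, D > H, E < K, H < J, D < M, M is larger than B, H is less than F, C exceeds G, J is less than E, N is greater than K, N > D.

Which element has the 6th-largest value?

B

Piecing the relations together gives one ordering: H < D < L < G < C < F < B < M < J < E < K < N.
The 6th largest is B.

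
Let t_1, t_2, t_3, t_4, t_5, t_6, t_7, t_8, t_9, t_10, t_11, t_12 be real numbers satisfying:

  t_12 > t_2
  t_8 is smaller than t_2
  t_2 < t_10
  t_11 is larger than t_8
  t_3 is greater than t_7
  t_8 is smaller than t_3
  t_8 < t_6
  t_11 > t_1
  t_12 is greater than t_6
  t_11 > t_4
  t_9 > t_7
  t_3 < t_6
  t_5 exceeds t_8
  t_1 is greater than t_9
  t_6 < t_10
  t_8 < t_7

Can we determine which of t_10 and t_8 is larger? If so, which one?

t_10

The relevant relations are t_8 < t_7; t_7 < t_3; t_3 < t_6; t_6 < t_10.
Together: t_8 < t_7 < t_3 < t_6 < t_10.
So t_10 is larger.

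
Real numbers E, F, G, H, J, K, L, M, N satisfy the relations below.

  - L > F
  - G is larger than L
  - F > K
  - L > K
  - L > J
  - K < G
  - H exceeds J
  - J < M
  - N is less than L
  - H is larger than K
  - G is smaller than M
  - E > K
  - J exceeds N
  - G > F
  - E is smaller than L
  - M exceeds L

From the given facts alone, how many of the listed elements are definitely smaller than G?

6

The elements the relations force below G are N, K, E, F, J, L — no chain reaches any other.
That is 6.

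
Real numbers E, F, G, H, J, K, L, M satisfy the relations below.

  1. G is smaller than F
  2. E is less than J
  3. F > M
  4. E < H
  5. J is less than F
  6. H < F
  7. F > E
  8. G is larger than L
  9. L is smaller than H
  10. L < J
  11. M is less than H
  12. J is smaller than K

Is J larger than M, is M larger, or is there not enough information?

undetermined

Following every chain through M: above M we get H, F.
J is not reached, and no chain runs the other way from J to M.
So the given relations leave the order of M and J undetermined.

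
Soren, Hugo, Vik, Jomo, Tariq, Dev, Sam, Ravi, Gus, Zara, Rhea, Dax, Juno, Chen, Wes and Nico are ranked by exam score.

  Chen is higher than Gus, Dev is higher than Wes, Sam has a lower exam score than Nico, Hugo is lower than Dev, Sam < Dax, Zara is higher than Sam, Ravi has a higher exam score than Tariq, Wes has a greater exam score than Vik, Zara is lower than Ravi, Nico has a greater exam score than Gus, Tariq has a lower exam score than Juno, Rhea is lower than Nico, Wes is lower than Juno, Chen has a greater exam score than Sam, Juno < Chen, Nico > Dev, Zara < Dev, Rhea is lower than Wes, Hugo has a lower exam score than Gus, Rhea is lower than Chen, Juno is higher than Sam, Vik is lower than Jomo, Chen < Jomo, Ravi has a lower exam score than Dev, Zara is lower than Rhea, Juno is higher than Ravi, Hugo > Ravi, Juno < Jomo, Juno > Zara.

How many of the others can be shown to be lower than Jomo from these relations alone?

11

From Jomo the given relations immediately reach Vik, Juno, Chen.
From those, Sam, Tariq, Zara, Rhea, Ravi, Wes, Gus — 10 in total.
From those, Hugo — 11 in total.
Nothing else is reachable below Jomo; 11 in all.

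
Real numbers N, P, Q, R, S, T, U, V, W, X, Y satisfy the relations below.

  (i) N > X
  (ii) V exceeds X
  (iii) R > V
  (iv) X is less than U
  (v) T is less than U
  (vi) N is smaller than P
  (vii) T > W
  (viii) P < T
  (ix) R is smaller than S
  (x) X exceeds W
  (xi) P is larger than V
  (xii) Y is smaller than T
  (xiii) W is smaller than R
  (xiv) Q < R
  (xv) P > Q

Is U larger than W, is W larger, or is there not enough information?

W < X < N < P < T < U, by transitivity through X, N, P, T.
So U is larger.

U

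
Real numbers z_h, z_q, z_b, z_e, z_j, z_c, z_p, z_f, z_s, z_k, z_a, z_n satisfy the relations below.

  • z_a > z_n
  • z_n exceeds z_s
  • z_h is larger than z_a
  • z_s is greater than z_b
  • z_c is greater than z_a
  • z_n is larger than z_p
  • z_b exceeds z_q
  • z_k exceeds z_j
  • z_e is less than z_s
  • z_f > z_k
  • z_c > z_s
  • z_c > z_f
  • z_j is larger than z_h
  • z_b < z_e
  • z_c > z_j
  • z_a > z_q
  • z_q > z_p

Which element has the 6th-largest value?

The consecutive relations fix a unique order: z_p < z_q < z_b < z_e < z_s < z_n < z_a < z_h < z_j < z_k < z_f < z_c.
Counting 6 from the largest end gives z_a.

z_a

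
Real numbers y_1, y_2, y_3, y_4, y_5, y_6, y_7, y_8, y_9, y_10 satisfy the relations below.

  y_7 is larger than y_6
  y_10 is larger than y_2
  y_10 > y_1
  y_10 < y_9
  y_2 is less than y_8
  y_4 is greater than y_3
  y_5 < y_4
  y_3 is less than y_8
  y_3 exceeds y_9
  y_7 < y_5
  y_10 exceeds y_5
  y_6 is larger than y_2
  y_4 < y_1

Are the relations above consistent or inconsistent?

inconsistent

Chaining the given relations yields y_4 < y_1 < y_10 < y_9 < y_3, so y_4 < y_3. But one relation states y_3 < y_4. These cannot both hold.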